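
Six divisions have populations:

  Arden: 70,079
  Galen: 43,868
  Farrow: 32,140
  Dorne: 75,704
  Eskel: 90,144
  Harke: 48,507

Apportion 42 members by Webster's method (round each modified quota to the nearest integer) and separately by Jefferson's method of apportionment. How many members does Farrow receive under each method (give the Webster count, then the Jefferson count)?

4 and 3

Webster: Arden 8, Galen 5, Farrow 4, Dorne 9, Eskel 10, Harke 6.
Jefferson: Arden 8, Galen 5, Farrow 3, Dorne 9, Eskel 11, Harke 6.
Farrow gets 4 under Webster and 3 under Jefferson.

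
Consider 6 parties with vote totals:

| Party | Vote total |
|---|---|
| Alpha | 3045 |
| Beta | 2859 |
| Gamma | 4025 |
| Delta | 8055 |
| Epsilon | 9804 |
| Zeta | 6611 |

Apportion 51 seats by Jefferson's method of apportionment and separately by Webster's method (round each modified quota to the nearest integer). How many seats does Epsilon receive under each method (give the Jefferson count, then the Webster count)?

Jefferson: Alpha 4, Beta 4, Gamma 6, Delta 12, Epsilon 15, Zeta 10.
Webster: Alpha 5, Beta 4, Gamma 6, Delta 12, Epsilon 14, Zeta 10.
Epsilon gets 15 under Jefferson and 14 under Webster.

15 and 14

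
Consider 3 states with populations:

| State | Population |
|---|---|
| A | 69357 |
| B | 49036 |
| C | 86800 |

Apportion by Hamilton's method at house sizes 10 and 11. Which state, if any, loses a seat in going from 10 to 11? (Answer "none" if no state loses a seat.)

B

At 10 seats: A 3, B 3, C 4.
At 11 seats: A 4, B 2, C 5.
B drops from 3 to 2.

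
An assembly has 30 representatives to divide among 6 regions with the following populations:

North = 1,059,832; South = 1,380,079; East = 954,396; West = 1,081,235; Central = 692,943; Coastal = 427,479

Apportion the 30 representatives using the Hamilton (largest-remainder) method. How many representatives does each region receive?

The standard divisor is 5595964/30 ≈ 186532.133.
Standard quotas: North 5.6818, South 7.3986, East 5.1165, West 5.7965, Central 3.7149, Coastal 2.2917.
Lower quotas: North 5, South 7, East 5, West 5, Central 3, Coastal 2 (sum 27, leaving 3 seats).
Remainders in descending order: West 0.7965, Central 0.7149, North 0.6818, South 0.3986, Coastal 0.2917, East 0.1165.
Largest remainders: West, Central, North receive the extra seats.

North=6, South=7, East=5, West=6, Central=4, Coastal=2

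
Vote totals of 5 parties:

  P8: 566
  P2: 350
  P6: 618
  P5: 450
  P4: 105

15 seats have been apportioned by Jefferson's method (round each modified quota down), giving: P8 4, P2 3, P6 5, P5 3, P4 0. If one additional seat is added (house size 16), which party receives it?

P8

Priority for the next seat is population ÷ (current seats + 1).
Priorities: P8 113.200, P2 87.500, P6 103.000, P5 112.500, P4 105.000.
Highest priority: P8.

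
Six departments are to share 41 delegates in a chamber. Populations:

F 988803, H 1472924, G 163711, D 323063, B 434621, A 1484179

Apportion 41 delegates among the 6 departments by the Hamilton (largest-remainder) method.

Standard divisor: 4867301 ÷ 41 ≈ 118714.659.
Standard quotas: F 8.3292, H 12.4073, G 1.3790, D 2.7213, B 3.6611, A 12.5021.
Lower quotas: F 8, H 12, G 1, D 2, B 3, A 12 (sum 38, leaving 3 seats).
Remainders in descending order: D 0.7213, B 0.6611, A 0.5021, H 0.4073, G 0.3790, F 0.3292.
Largest remainders: D, B, A receive the extra seats.

F 8, H 12, G 1, D 3, B 4, A 13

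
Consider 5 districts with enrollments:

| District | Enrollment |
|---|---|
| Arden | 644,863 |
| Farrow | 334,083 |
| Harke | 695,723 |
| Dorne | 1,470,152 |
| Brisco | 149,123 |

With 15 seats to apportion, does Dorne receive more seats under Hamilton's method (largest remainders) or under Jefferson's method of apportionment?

Jefferson

Hamilton: Arden 3, Farrow 1, Harke 3, Dorne 7, Brisco 1.
Jefferson: Arden 3, Farrow 1, Harke 3, Dorne 8, Brisco 0.
Dorne gets 7 under Hamilton and 8 under Jefferson.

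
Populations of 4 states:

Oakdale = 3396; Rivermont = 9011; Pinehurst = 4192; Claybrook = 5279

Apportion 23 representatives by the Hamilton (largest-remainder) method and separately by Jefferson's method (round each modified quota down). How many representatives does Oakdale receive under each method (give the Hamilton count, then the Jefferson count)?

4 and 3

Hamilton: Oakdale 4, Rivermont 9, Pinehurst 4, Claybrook 6.
Jefferson: Oakdale 3, Rivermont 10, Pinehurst 4, Claybrook 6.
Oakdale gets 4 under Hamilton and 3 under Jefferson.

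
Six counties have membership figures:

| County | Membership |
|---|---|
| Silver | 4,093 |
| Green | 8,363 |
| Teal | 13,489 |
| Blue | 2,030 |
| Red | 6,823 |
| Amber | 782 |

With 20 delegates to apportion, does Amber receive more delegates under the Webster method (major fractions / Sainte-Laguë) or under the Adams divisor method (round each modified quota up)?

Webster: Silver 2, Green 5, Teal 8, Blue 1, Red 4, Amber 0.
Adams: Silver 2, Green 5, Teal 7, Blue 1, Red 4, Amber 1.
Amber gets 0 under Webster and 1 under Adams.

Adams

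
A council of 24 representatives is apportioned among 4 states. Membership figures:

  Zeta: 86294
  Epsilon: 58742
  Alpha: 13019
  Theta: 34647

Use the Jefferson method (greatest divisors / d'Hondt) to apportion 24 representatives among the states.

Standard divisor 192702/24 ≈ 8029.25; standard quotas: Zeta 10.747, Epsilon 7.316, Alpha 1.621, Theta 4.315.
Rounding down gives 10, 7, 1, 4 = 22 seats, so the divisor must be adjusted.
With modified divisor 7300: modified quotas Zeta 11.821, Epsilon 8.047, Alpha 1.783, Theta 4.746.
Rounding down: Zeta 11, Epsilon 8, Alpha 1, Theta 4 (total 24).

Zeta=11, Epsilon=8, Alpha=1, Theta=4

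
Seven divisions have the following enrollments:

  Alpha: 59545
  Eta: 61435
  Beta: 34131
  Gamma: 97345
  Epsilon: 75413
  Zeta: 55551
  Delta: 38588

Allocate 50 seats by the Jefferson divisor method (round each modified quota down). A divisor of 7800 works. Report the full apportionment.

With modified divisor 7800: modified quotas Alpha 7.634, Eta 7.876, Beta 4.376, Gamma 12.480, Epsilon 9.668, Zeta 7.122, Delta 4.947.
Rounding down: Alpha 7, Eta 7, Beta 4, Gamma 12, Epsilon 9, Zeta 7, Delta 4 (total 50).

Alpha 7; Eta 7; Beta 4; Gamma 12; Epsilon 9; Zeta 7; Delta 4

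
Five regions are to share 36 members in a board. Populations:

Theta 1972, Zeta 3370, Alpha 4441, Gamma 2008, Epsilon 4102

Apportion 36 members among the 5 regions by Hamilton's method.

Standard divisor: 15893 ÷ 36 ≈ 441.472.
Standard quotas: Theta 4.467, Zeta 7.634, Alpha 10.060, Gamma 4.548, Epsilon 9.292.
Lower quotas: Theta 4, Zeta 7, Alpha 10, Gamma 4, Epsilon 9 (sum 34, leaving 2 seats).
Remainders in descending order: Zeta 0.634, Gamma 0.548, Theta 0.467, Epsilon 0.292, Alpha 0.060.
The surplus seats go to Zeta, Gamma.

Theta 4, Zeta 8, Alpha 10, Gamma 5, Epsilon 9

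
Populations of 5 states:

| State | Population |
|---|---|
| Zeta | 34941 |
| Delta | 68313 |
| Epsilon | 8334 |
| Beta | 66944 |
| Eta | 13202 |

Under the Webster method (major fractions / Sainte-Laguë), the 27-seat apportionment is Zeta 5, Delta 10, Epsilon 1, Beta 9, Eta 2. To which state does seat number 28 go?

Beta

Priority for the next seat is population ÷ (current seats + 0.5).
Priorities: Zeta 6352.909, Delta 6506.000, Epsilon 5556.000, Beta 7046.737, Eta 5280.800.
Highest priority: Beta.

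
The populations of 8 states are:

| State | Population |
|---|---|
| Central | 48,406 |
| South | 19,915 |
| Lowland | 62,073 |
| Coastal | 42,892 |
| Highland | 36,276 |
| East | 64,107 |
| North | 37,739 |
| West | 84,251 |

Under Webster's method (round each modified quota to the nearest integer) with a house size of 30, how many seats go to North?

3

Standard divisor 395659/30 ≈ 13188.633; standard quotas: Central 3.670, South 1.510, Lowland 4.707, Coastal 3.252, Highland 2.751, East 4.861, North 2.861, West 6.388.
Rounding to the nearest integer gives 4, 2, 5, 3, 3, 5, 3, 6 = 31 seats, so the divisor must be adjusted.
With modified divisor 13500: modified quotas Central 3.586, South 1.475, Lowland 4.598, Coastal 3.177, Highland 2.687, East 4.749, North 2.795, West 6.241.
Rounding to the nearest integer: Central 4, South 1, Lowland 5, Coastal 3, Highland 3, East 5, North 3, West 6 (total 30).
North receives 3.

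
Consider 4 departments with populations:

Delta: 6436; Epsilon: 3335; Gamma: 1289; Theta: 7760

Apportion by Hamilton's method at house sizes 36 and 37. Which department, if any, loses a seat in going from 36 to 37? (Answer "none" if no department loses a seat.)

Gamma

At 36 seats: Delta 12, Epsilon 6, Gamma 3, Theta 15.
At 37 seats: Delta 13, Epsilon 7, Gamma 2, Theta 15.
Gamma drops from 3 to 2.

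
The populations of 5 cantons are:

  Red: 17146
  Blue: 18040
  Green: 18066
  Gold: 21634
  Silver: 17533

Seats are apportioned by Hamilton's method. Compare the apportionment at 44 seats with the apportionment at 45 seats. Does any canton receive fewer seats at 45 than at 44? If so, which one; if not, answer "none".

none

At 44 seats: Red 8, Blue 9, Green 9, Gold 10, Silver 8.
At 45 seats: Red 8, Blue 9, Green 9, Gold 10, Silver 9.
No canton's allocation decreased.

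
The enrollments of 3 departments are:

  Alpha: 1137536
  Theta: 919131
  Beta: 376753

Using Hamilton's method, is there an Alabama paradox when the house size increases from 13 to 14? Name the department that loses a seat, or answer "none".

At 13 seats: Alpha 6, Theta 5, Beta 2.
At 14 seats: Alpha 7, Theta 5, Beta 2.
No department's allocation decreased.

none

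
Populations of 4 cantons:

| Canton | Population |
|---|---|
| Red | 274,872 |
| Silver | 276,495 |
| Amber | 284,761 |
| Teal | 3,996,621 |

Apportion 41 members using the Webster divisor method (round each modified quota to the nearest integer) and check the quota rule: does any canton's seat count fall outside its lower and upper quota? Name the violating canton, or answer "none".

Standard quotas: Red 2.332, Silver 2.346, Amber 2.416, Teal 33.906.
Webster allocation: Red 2, Silver 2, Amber 2, Teal 35.
Teal has quota 33.906 (lower 33, upper 34) but receives 35 — outside the quota interval.

Teal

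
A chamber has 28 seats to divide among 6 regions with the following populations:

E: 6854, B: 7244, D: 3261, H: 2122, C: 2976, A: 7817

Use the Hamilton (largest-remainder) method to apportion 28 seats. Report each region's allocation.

E=6, B=7, D=3, H=2, C=3, A=7

Standard divisor: 30274 ÷ 28 ≈ 1081.214.
Standard quotas: E 6.3392, B 6.6999, D 3.0161, H 1.9626, C 2.7525, A 7.2298.
Lower quotas: E 6, B 6, D 3, H 1, C 2, A 7 (sum 25, leaving 3 seats).
Remainders in descending order: H 0.9626, C 0.7525, B 0.6999, E 0.3392, A 0.2298, D 0.0161.
The surplus seats go to H, C, B.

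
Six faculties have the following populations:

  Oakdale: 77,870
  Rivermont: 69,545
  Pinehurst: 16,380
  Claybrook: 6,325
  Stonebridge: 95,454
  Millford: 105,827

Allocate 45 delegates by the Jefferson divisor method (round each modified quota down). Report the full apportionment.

Oakdale: 10; Rivermont: 8; Pinehurst: 2; Claybrook: 0; Stonebridge: 12; Millford: 13

Standard divisor 371401/45 ≈ 8253.356; standard quotas: Oakdale 9.435, Rivermont 8.426, Pinehurst 1.985, Claybrook 0.766, Stonebridge 11.565, Millford 12.822.
Rounding down gives 9, 8, 1, 0, 11, 12 = 41 seats, so the divisor must be adjusted.
With modified divisor 7760: modified quotas Oakdale 10.035, Rivermont 8.962, Pinehurst 2.111, Claybrook 0.815, Stonebridge 12.301, Millford 13.637.
Rounding down: Oakdale 10, Rivermont 8, Pinehurst 2, Claybrook 0, Stonebridge 12, Millford 13 (total 45).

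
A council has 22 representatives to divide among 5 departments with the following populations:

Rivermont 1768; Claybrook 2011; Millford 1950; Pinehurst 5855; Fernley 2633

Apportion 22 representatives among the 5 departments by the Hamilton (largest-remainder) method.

Rivermont 3, Claybrook 3, Millford 3, Pinehurst 9, Fernley 4

Total 14217; standard divisor 14217/22 ≈ 646.227.
Standard quotas: Rivermont 2.7359, Claybrook 3.1119, Millford 3.0175, Pinehurst 9.0603, Fernley 4.0744.
Lower quotas: Rivermont 2, Claybrook 3, Millford 3, Pinehurst 9, Fernley 4 (sum 21, leaving 1 seat).
Remainders in descending order: Rivermont 0.7359, Claybrook 0.1119, Fernley 0.0744, Pinehurst 0.0603, Millford 0.0175.
The surplus seat goes to Rivermont.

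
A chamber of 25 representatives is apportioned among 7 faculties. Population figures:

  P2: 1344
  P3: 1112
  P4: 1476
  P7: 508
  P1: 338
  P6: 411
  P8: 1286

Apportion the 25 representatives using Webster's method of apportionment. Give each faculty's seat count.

P2 5, P3 4, P4 6, P7 2, P1 1, P6 2, P8 5

Standard divisor 6475/25 ≈ 259; standard quotas: P2 5.189, P3 4.293, P4 5.699, P7 1.961, P1 1.305, P6 1.587, P8 4.965.
Rounding to the nearest integer gives P2 5, P3 4, P4 6, P7 2, P1 1, P6 2, P8 5 — total 25, matching the house size, so no adjustment is needed.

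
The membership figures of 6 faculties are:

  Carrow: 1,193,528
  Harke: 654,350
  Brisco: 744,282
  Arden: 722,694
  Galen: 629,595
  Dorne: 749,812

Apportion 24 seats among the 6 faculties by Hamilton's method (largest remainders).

Total 4694261; standard divisor 4694261/24 ≈ 195594.208.
Standard quotas: Carrow 6.1021, Harke 3.3454, Brisco 3.8052, Arden 3.6949, Galen 3.2189, Dorne 3.8335.
Lower quotas: Carrow 6, Harke 3, Brisco 3, Arden 3, Galen 3, Dorne 3 (sum 21, leaving 3 seats).
Remainders in descending order: Dorne 0.8335, Brisco 0.8052, Arden 0.6949, Harke 0.3454, Galen 0.2189, Carrow 0.1021.
Largest remainders: Dorne, Brisco, Arden receive the extra seats.

Carrow 6; Harke 3; Brisco 4; Arden 4; Galen 3; Dorne 4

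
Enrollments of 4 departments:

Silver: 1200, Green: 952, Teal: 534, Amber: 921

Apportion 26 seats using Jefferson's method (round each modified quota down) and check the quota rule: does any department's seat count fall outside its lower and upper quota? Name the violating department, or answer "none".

none

Standard quotas: Silver 8.650, Green 6.862, Teal 3.849, Amber 6.639.
Jefferson allocation: Silver 9, Green 7, Teal 4, Amber 6.
Every allocation lies between the lower and upper quota.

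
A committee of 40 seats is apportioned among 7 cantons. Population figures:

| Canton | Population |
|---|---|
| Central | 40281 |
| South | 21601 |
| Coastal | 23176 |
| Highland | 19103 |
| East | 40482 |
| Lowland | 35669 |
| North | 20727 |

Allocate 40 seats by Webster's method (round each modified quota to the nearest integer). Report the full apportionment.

Standard divisor 201039/40 ≈ 5025.975; standard quotas: Central 8.015, South 4.298, Coastal 4.611, Highland 3.801, East 8.055, Lowland 7.097, North 4.124.
Rounding to the nearest integer gives Central 8, South 4, Coastal 5, Highland 4, East 8, Lowland 7, North 4 — total 40, matching the house size, so no adjustment is needed.

Central: 8, South: 4, Coastal: 5, Highland: 4, East: 8, Lowland: 7, North: 4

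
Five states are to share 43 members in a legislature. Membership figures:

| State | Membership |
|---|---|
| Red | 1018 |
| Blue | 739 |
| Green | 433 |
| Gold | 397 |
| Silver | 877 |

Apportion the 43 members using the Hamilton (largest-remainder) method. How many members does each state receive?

Total 3464; standard divisor 3464/43 ≈ 80.558.
Standard quotas: Red 12.637, Blue 9.173, Green 5.375, Gold 4.928, Silver 10.887.
Lower quotas: Red 12, Blue 9, Green 5, Gold 4, Silver 10 (sum 40, leaving 3 seats).
Remainders in descending order: Gold 0.928, Silver 0.887, Red 0.637, Green 0.375, Blue 0.173.
Largest remainders: Gold, Silver, Red receive the extra seats.

Red=13, Blue=9, Green=5, Gold=5, Silver=11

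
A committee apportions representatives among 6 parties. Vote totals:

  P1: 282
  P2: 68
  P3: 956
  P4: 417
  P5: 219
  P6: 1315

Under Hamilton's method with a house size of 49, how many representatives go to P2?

Total 3257; standard divisor 3257/49 ≈ 66.469.
Standard quotas: P1 4.243, P2 1.023, P3 14.383, P4 6.274, P5 3.295, P6 19.784.
Lower quotas: P1 4, P2 1, P3 14, P4 6, P5 3, P6 19 (sum 47, leaving 2 seats).
Remainders in descending order: P6 0.784, P3 0.383, P5 0.295, P4 0.274, P1 0.243, P2 0.023.
Largest remainders: P6, P3 receive the extra seats.
P2 receives 1.

1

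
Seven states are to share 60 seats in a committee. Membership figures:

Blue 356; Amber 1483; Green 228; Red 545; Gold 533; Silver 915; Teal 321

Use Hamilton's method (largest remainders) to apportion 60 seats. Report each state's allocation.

Blue 5; Amber 20; Green 3; Red 8; Gold 7; Silver 13; Teal 4

Standard divisor: 4381 ÷ 60 ≈ 73.017.
Standard quotas: Blue 4.876, Amber 20.310, Green 3.123, Red 7.464, Gold 7.300, Silver 12.531, Teal 4.396.
Lower quotas: Blue 4, Amber 20, Green 3, Red 7, Gold 7, Silver 12, Teal 4 (sum 57, leaving 3 seats).
Remainders in descending order: Blue 0.876, Silver 0.531, Red 0.464, Teal 0.396, Amber 0.310, Gold 0.300, Green 0.123.
Largest remainders: Blue, Silver, Red receive the extra seats.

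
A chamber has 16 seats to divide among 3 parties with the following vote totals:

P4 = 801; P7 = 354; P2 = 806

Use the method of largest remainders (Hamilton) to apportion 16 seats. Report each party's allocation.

P4=6, P7=3, P2=7

The standard divisor is 1961/16 ≈ 122.562.
Standard quotas: P4 6.535, P7 2.888, P2 6.576.
Lower quotas: P4 6, P7 2, P2 6 (sum 14, leaving 2 seats).
Remainders in descending order: P7 0.888, P2 0.576, P4 0.535.
The surplus seats go to P7, P2.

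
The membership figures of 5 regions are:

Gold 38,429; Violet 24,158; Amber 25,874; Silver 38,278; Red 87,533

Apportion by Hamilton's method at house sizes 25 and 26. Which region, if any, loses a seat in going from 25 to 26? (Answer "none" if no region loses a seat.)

At 25 seats: Gold 5, Violet 3, Amber 3, Silver 4, Red 10.
At 26 seats: Gold 5, Violet 3, Amber 3, Silver 5, Red 10.
No region's allocation decreased.

none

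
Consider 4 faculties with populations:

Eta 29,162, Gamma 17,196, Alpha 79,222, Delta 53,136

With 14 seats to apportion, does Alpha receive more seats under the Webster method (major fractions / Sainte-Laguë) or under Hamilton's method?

Webster: Eta 2, Gamma 1, Alpha 7, Delta 4.
Hamilton: Eta 2, Gamma 2, Alpha 6, Delta 4.
Alpha gets 7 under Webster and 6 under Hamilton.

Webster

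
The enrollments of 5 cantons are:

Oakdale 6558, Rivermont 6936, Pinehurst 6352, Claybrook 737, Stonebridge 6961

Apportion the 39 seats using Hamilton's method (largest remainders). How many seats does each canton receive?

Oakdale=9, Rivermont=10, Pinehurst=9, Claybrook=1, Stonebridge=10

Standard divisor: 27544 ÷ 39 ≈ 706.256.
Standard quotas: Oakdale 9.2856, Rivermont 9.8208, Pinehurst 8.9939, Claybrook 1.0435, Stonebridge 9.8562.
Lower quotas: Oakdale 9, Rivermont 9, Pinehurst 8, Claybrook 1, Stonebridge 9 (sum 36, leaving 3 seats).
Remainders in descending order: Pinehurst 0.9939, Stonebridge 0.8562, Rivermont 0.8208, Oakdale 0.2856, Claybrook 0.0435.
The surplus seats go to Pinehurst, Stonebridge, Rivermont.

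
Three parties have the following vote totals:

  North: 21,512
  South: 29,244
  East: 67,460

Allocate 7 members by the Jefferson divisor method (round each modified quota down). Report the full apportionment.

North: 1, South: 2, East: 4

Standard divisor 118216/7 ≈ 16888; standard quotas: North 1.274, South 1.732, East 3.995.
Rounding down gives 1, 1, 3 = 5 seats, so the divisor must be adjusted.
With modified divisor 14100: modified quotas North 1.526, South 2.074, East 4.784.
Rounding down: North 1, South 2, East 4 (total 7).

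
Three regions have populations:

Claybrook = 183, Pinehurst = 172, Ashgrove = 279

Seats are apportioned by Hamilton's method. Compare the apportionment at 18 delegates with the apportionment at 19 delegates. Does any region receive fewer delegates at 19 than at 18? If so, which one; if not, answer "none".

none

At 18 seats: Claybrook 5, Pinehurst 5, Ashgrove 8.
At 19 seats: Claybrook 6, Pinehurst 5, Ashgrove 8.
No region's allocation decreased.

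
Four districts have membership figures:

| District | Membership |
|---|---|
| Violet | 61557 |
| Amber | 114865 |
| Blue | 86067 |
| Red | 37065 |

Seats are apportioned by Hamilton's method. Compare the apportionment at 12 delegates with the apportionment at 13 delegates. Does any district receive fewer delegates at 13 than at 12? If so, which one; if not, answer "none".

At 12 seats: Violet 2, Amber 5, Blue 3, Red 2.
At 13 seats: Violet 3, Amber 5, Blue 4, Red 1.
Red drops from 2 to 1.

Red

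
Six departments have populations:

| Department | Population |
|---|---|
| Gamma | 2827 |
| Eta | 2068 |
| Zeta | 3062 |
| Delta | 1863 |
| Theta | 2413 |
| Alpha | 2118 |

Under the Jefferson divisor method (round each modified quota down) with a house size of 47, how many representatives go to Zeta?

10

Standard divisor 14351/47 ≈ 305.34; standard quotas: Gamma 9.259, Eta 6.773, Zeta 10.028, Delta 6.101, Theta 7.903, Alpha 6.937.
Rounding down gives 9, 6, 10, 6, 7, 6 = 44 seats, so the divisor must be adjusted.
With modified divisor 290: modified quotas Gamma 9.748, Eta 7.131, Zeta 10.559, Delta 6.424, Theta 8.321, Alpha 7.303.
Rounding down: Gamma 9, Eta 7, Zeta 10, Delta 6, Theta 8, Alpha 7 (total 47).
Zeta receives 10.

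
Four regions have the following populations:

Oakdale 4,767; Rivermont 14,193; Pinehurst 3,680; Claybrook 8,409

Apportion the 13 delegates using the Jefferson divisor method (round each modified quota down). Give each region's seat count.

Oakdale=2, Rivermont=6, Pinehurst=1, Claybrook=4

Standard divisor 31049/13 ≈ 2388.385; standard quotas: Oakdale 1.996, Rivermont 5.943, Pinehurst 1.541, Claybrook 3.521.
Rounding down gives 1, 5, 1, 3 = 10 seats, so the divisor must be adjusted.
With modified divisor 2060: modified quotas Oakdale 2.314, Rivermont 6.890, Pinehurst 1.786, Claybrook 4.082.
Rounding down: Oakdale 2, Rivermont 6, Pinehurst 1, Claybrook 4 (total 13).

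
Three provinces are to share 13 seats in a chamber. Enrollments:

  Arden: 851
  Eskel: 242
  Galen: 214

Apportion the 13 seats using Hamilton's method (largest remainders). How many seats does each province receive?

Standard divisor: 1307 ÷ 13 ≈ 100.538.
Standard quotas: Arden 8.464, Eskel 2.407, Galen 2.129.
Lower quotas: Arden 8, Eskel 2, Galen 2 (sum 12, leaving 1 seat).
Remainders in descending order: Arden 0.464, Eskel 0.407, Galen 0.129.
The surplus seat goes to Arden.

Arden=9, Eskel=2, Galen=2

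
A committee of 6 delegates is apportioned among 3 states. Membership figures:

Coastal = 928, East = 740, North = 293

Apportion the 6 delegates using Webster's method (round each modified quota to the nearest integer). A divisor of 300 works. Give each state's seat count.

With modified divisor 300: modified quotas Coastal 3.093, East 2.467, North 0.977.
Rounding to the nearest integer: Coastal 3, East 2, North 1 (total 6).

Coastal 3, East 2, North 1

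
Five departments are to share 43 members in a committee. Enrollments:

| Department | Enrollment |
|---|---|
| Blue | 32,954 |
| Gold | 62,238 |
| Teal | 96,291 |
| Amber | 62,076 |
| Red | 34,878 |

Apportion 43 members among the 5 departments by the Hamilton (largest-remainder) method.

Standard divisor: 288437 ÷ 43 ≈ 6707.837.
Standard quotas: Blue 4.9128, Gold 9.2784, Teal 14.3550, Amber 9.2542, Red 5.1996.
Lower quotas: Blue 4, Gold 9, Teal 14, Amber 9, Red 5 (sum 41, leaving 2 seats).
Remainders in descending order: Blue 0.9128, Teal 0.3550, Gold 0.2784, Amber 0.2542, Red 0.1996.
The surplus seats go to Blue, Teal.

Blue 5, Gold 9, Teal 15, Amber 9, Red 5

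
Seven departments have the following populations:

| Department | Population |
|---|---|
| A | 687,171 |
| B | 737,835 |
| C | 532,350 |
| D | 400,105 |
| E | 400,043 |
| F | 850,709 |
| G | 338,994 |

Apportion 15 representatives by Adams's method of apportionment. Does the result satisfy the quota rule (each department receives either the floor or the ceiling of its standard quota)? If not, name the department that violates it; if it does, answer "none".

none

Standard quotas: A 2.611, B 2.804, C 2.023, D 1.520, E 1.520, F 3.233, G 1.288.
Adams allocation: A 2, B 3, C 2, D 2, E 2, F 3, G 1.
Every allocation lies between the lower and upper quota.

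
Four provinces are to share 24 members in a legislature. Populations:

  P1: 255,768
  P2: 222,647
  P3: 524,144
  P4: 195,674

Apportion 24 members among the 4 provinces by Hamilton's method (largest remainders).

P1: 5; P2: 4; P3: 11; P4: 4

Standard divisor: 1198233 ÷ 24 ≈ 49926.375.
Standard quotas: P1 5.1229, P2 4.4595, P3 10.4983, P4 3.9193.
Lower quotas: P1 5, P2 4, P3 10, P4 3 (sum 22, leaving 2 seats).
Remainders in descending order: P4 0.9193, P3 0.4983, P2 0.4595, P1 0.1229.
The surplus seats go to P4, P3.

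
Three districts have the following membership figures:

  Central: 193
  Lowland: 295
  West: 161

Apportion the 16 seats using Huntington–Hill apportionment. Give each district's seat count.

Central: 5, Lowland: 7, West: 4

With divisor 41: modified quotas Central 4.707, Lowland 7.195, West 3.927.
Geometric-mean thresholds: Central √(4·5)=4.472, Lowland √(7·8)=7.483, West √(3·4)=3.464.
Each quota rounded against its threshold gives Central 5, Lowland 7, West 4 (total 16).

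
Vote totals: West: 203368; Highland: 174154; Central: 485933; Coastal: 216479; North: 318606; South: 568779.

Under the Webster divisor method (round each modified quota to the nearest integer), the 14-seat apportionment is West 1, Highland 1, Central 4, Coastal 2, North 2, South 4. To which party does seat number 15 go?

Priority for the next seat is population ÷ (current seats + 0.5).
Priorities: West 135578.667, Highland 116102.667, Central 107985.111, Coastal 86591.600, North 127442.400, South 126395.333.
Highest priority: West.

West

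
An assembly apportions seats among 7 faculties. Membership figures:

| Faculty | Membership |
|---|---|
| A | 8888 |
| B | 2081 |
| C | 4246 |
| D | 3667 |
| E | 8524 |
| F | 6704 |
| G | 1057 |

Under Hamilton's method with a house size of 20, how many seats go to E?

Standard divisor: 35167 ÷ 20 ≈ 1758.35.
Standard quotas: A 5.0547, B 1.1835, C 2.4148, D 2.0855, E 4.8477, F 3.8127, G 0.6011.
Lower quotas: A 5, B 1, C 2, D 2, E 4, F 3, G 0 (sum 17, leaving 3 seats).
Remainders in descending order: E 0.8477, F 0.8127, G 0.6011, C 0.4148, B 0.1835, D 0.0855, A 0.0547.
Largest remainders: E, F, G receive the extra seats.
E receives 5.

5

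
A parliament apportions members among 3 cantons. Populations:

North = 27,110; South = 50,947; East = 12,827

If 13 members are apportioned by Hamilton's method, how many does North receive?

Total 90884; standard divisor 90884/13 ≈ 6991.077.
Standard quotas: North 3.8778, South 7.2874, East 1.8348.
Lower quotas: North 3, South 7, East 1 (sum 11, leaving 2 seats).
Remainders in descending order: North 0.8778, East 0.8348, South 0.2874.
The surplus seats go to North, East.
North receives 4.

4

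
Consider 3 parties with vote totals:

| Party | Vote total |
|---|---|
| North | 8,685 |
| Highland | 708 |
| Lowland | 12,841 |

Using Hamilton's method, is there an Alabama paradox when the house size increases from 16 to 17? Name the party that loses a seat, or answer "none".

Highland

At 16 seats: North 6, Highland 1, Lowland 9.
At 17 seats: North 7, Highland 0, Lowland 10.
Highland drops from 1 to 0.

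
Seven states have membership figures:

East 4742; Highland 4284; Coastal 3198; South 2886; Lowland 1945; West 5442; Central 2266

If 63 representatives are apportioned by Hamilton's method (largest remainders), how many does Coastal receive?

The standard divisor is 24763/63 ≈ 393.063.
Standard quotas: East 12.0642, Highland 10.8990, Coastal 8.1361, South 7.3423, Lowland 4.9483, West 13.8451, Central 5.7650.
Lower quotas: East 12, Highland 10, Coastal 8, South 7, Lowland 4, West 13, Central 5 (sum 59, leaving 4 seats).
Remainders in descending order: Lowland 0.9483, Highland 0.8990, West 0.8451, Central 0.7650, South 0.3423, Coastal 0.1361, East 0.0642.
The surplus seats go to Lowland, Highland, West, Central.
Coastal receives 8.

8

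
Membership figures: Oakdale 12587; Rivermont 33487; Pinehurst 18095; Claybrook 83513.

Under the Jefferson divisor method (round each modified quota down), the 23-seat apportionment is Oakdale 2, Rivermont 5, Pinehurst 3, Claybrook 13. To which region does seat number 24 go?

Priority for the next seat is population ÷ (current seats + 1).
Priorities: Oakdale 4195.667, Rivermont 5581.167, Pinehurst 4523.750, Claybrook 5965.214.
Highest priority: Claybrook.

Claybrook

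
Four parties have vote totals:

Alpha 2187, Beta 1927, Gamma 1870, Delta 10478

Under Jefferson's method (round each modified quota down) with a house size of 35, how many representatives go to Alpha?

Standard divisor 16462/35 ≈ 470.343; standard quotas: Alpha 4.650, Beta 4.097, Gamma 3.976, Delta 22.277.
Rounding down gives 4, 4, 3, 22 = 33 seats, so the divisor must be adjusted.
With modified divisor 450: modified quotas Alpha 4.860, Beta 4.282, Gamma 4.156, Delta 23.284.
Rounding down: Alpha 4, Beta 4, Gamma 4, Delta 23 (total 35).
Alpha receives 4.

4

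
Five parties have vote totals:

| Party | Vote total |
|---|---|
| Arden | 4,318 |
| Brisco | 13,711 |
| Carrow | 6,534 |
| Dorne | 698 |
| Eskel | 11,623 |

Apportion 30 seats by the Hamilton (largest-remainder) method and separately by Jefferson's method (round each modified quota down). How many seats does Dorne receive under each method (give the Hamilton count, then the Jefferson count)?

Hamilton: Arden 4, Brisco 11, Carrow 5, Dorne 1, Eskel 9.
Jefferson: Arden 3, Brisco 12, Carrow 5, Dorne 0, Eskel 10.
Dorne gets 1 under Hamilton and 0 under Jefferson.

1 and 0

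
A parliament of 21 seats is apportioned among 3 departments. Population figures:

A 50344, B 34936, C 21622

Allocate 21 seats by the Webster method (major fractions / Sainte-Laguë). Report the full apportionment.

A=10, B=7, C=4

Standard divisor 106902/21 ≈ 5090.571; standard quotas: A 9.890, B 6.863, C 4.247.
Rounding to the nearest integer gives A 10, B 7, C 4 — total 21, matching the house size, so no adjustment is needed.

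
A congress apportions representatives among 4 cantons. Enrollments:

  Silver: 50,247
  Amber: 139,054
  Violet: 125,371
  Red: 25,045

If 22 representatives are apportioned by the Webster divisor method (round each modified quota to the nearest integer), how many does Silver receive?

3

Standard divisor 339717/22 ≈ 15441.682; standard quotas: Silver 3.254, Amber 9.005, Violet 8.119, Red 1.622.
Rounding to the nearest integer gives Silver 3, Amber 9, Violet 8, Red 2 — total 22, matching the house size, so no adjustment is needed.
Silver receives 3.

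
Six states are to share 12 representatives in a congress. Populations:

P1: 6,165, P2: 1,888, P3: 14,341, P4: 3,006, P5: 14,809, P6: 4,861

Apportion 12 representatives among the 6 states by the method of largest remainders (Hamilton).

The standard divisor is 45070/12 ≈ 3755.833.
Standard quotas: P1 1.6414, P2 0.5027, P3 3.8183, P4 0.8004, P5 3.9429, P6 1.2943.
Lower quotas: P1 1, P2 0, P3 3, P4 0, P5 3, P6 1 (sum 8, leaving 4 seats).
Remainders in descending order: P5 0.9429, P3 0.8183, P4 0.8004, P1 0.6414, P2 0.5027, P6 0.2943.
The surplus seats go to P5, P3, P4, P1.

P1 2; P2 0; P3 4; P4 1; P5 4; P6 1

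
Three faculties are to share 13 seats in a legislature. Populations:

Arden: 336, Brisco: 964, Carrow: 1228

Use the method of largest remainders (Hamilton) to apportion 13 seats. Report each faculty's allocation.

Arden 2, Brisco 5, Carrow 6

The standard divisor is 2528/13 ≈ 194.462.
Standard quotas: Arden 1.728, Brisco 4.957, Carrow 6.315.
Lower quotas: Arden 1, Brisco 4, Carrow 6 (sum 11, leaving 2 seats).
Remainders in descending order: Brisco 0.957, Arden 0.728, Carrow 0.315.
Largest remainders: Brisco, Arden receive the extra seats.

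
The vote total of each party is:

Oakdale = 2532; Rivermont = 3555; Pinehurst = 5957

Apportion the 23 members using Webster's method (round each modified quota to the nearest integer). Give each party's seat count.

Standard divisor 12044/23 ≈ 523.652; standard quotas: Oakdale 4.835, Rivermont 6.789, Pinehurst 11.376.
Rounding to the nearest integer gives Oakdale 5, Rivermont 7, Pinehurst 11 — total 23, matching the house size, so no adjustment is needed.

Oakdale 5, Rivermont 7, Pinehurst 11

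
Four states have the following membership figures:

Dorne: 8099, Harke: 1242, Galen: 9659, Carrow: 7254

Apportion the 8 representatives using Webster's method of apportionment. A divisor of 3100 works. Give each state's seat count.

Dorne 3, Harke 0, Galen 3, Carrow 2

With modified divisor 3100: modified quotas Dorne 2.613, Harke 0.401, Galen 3.116, Carrow 2.340.
Rounding to the nearest integer: Dorne 3, Harke 0, Galen 3, Carrow 2 (total 8).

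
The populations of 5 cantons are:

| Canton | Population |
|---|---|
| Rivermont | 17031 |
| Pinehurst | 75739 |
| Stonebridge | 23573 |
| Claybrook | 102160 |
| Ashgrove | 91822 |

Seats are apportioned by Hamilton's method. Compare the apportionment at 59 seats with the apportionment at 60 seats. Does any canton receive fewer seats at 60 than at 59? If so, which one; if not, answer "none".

At 59 seats: Rivermont 3, Pinehurst 14, Stonebridge 5, Claybrook 19, Ashgrove 18.
At 60 seats: Rivermont 3, Pinehurst 15, Stonebridge 4, Claybrook 20, Ashgrove 18.
Stonebridge drops from 5 to 4.

Stonebridge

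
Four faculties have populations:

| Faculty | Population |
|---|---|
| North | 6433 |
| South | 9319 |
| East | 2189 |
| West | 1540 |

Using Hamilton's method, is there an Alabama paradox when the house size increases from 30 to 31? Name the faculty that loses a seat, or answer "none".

West

At 30 seats: North 10, South 14, East 3, West 3.
At 31 seats: North 10, South 15, East 4, West 2.
West drops from 3 to 2.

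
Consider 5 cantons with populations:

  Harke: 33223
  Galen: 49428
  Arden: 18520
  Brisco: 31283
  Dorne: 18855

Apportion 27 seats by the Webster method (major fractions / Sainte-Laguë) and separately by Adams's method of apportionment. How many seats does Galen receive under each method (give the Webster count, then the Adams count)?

Webster: Harke 6, Galen 9, Arden 3, Brisco 6, Dorne 3.
Adams: Harke 6, Galen 8, Arden 3, Brisco 6, Dorne 4.
Galen gets 9 under Webster and 8 under Adams.

9 and 8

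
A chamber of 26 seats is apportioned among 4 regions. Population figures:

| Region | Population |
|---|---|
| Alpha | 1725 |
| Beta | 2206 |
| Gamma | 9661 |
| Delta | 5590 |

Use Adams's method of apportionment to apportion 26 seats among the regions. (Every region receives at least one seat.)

Alpha=3, Beta=3, Gamma=13, Delta=7

Standard divisor 19182/26 ≈ 737.769; standard quotas: Alpha 2.338, Beta 2.990, Gamma 13.095, Delta 7.577.
Rounding up gives 3, 3, 14, 8 = 28 seats, so the divisor must be adjusted.
With modified divisor 802: modified quotas Alpha 2.151, Beta 2.751, Gamma 12.046, Delta 6.970.
Rounding up: Alpha 3, Beta 3, Gamma 13, Delta 7 (total 26).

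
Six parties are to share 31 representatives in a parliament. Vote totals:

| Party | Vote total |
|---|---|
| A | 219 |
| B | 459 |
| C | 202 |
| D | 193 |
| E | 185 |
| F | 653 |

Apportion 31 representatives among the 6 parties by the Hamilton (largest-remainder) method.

A 4, B 7, C 3, D 3, E 3, F 11

Standard divisor: 1911 ÷ 31 ≈ 61.645.
Standard quotas: A 3.553, B 7.446, C 3.277, D 3.131, E 3.001, F 10.593.
Lower quotas: A 3, B 7, C 3, D 3, E 3, F 10 (sum 29, leaving 2 seats).
Remainders in descending order: F 0.593, A 0.553, B 0.446, C 0.277, D 0.131, E 0.001.
Largest remainders: F, A receive the extra seats.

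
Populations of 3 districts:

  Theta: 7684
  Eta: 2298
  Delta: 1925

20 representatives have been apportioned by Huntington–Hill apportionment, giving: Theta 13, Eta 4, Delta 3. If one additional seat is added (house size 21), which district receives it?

Theta

Priority for the next seat is population ÷ (√(s·(s+1))).
Priorities: Theta 569.576, Eta 513.848, Delta 555.700.
Highest priority: Theta.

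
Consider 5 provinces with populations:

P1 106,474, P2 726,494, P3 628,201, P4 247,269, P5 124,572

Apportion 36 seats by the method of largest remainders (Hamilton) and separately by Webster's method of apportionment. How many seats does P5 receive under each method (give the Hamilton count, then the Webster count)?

Hamilton: P1 2, P2 14, P3 12, P4 5, P5 3.
Webster: P1 2, P2 14, P3 13, P4 5, P5 2.
P5 gets 3 under Hamilton and 2 under Webster.

3 and 2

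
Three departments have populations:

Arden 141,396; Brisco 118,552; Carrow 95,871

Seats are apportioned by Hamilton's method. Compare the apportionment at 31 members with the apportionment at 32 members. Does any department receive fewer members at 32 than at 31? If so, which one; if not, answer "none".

At 31 seats: Arden 12, Brisco 10, Carrow 9.
At 32 seats: Arden 13, Brisco 11, Carrow 8.
Carrow drops from 9 to 8.

Carrow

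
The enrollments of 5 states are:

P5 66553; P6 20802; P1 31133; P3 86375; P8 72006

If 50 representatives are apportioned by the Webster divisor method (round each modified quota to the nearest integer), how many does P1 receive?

6

Standard divisor 276869/50 ≈ 5537.38; standard quotas: P5 12.019, P6 3.757, P1 5.622, P3 15.599, P8 13.004.
Rounding to the nearest integer gives 12, 4, 6, 16, 13 = 51 seats, so the divisor must be adjusted.
With modified divisor 5600: modified quotas P5 11.884, P6 3.715, P1 5.559, P3 15.424, P8 12.858.
Rounding to the nearest integer: P5 12, P6 4, P1 6, P3 15, P8 13 (total 50).
P1 receives 6.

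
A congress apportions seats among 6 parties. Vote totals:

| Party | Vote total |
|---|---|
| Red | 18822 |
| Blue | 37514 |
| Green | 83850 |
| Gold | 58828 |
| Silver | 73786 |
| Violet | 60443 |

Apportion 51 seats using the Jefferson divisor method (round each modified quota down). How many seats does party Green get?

13

Standard divisor 333243/51 ≈ 6534.176; standard quotas: Red 2.881, Blue 5.741, Green 12.833, Gold 9.003, Silver 11.292, Violet 9.250.
Rounding down gives 2, 5, 12, 9, 11, 9 = 48 seats, so the divisor must be adjusted.
With modified divisor 6200: modified quotas Red 3.036, Blue 6.051, Green 13.524, Gold 9.488, Silver 11.901, Violet 9.749.
Rounding down: Red 3, Blue 6, Green 13, Gold 9, Silver 11, Violet 9 (total 51).
Green receives 13.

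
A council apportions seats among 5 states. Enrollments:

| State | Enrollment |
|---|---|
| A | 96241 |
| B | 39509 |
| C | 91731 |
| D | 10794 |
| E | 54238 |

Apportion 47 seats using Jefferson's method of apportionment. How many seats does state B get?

6

Standard divisor 292513/47 ≈ 6223.681; standard quotas: A 15.464, B 6.348, C 14.739, D 1.734, E 8.715.
Rounding down gives 15, 6, 14, 1, 8 = 44 seats, so the divisor must be adjusted.
With modified divisor 5900: modified quotas A 16.312, B 6.696, C 15.548, D 1.829, E 9.193.
Rounding down: A 16, B 6, C 15, D 1, E 9 (total 47).
B receives 6.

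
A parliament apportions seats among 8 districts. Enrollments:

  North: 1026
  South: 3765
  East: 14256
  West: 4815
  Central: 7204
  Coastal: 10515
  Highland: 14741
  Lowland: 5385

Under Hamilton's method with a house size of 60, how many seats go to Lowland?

5

The standard divisor is 61707/60 ≈ 1028.45.
Standard quotas: North 0.9976, South 3.6608, East 13.8616, West 4.6818, Central 7.0047, Coastal 10.2241, Highland 14.3332, Lowland 5.2360.
Lower quotas: North 0, South 3, East 13, West 4, Central 7, Coastal 10, Highland 14, Lowland 5 (sum 56, leaving 4 seats).
Remainders in descending order: North 0.9976, East 0.8616, West 0.6818, South 0.6608, Highland 0.3332, Lowland 0.2360, Coastal 0.2241, Central 0.0047.
Largest remainders: North, East, West, South receive the extra seats.
Lowland receives 5.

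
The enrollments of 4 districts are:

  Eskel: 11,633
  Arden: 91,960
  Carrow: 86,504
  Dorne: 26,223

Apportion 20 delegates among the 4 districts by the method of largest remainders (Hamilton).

The standard divisor is 216320/20 = 10816.
Standard quotas: Eskel 1.0755, Arden 8.5022, Carrow 7.9978, Dorne 2.4245.
Lower quotas: Eskel 1, Arden 8, Carrow 7, Dorne 2 (sum 18, leaving 2 seats).
Remainders in descending order: Carrow 0.9978, Arden 0.5022, Dorne 0.4245, Eskel 0.0755.
The surplus seats go to Carrow, Arden.

Eskel: 1; Arden: 9; Carrow: 8; Dorne: 2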